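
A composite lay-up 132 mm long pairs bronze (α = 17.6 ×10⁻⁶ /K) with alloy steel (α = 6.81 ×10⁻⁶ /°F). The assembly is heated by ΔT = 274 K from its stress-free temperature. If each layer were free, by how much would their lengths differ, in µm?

alloy steel: α = 6.81×10⁻⁶/°F × 9/5 = 12.3×10⁻⁶/K.
Δα = |17.6 − 12.3|×10⁻⁶/K = 5.34×10⁻⁶/K.
ΔL_mismatch = Δα·L·ΔT = 5.34×10⁻⁶ × 132.0 mm × 274.0 K = 193 µm.

193 µm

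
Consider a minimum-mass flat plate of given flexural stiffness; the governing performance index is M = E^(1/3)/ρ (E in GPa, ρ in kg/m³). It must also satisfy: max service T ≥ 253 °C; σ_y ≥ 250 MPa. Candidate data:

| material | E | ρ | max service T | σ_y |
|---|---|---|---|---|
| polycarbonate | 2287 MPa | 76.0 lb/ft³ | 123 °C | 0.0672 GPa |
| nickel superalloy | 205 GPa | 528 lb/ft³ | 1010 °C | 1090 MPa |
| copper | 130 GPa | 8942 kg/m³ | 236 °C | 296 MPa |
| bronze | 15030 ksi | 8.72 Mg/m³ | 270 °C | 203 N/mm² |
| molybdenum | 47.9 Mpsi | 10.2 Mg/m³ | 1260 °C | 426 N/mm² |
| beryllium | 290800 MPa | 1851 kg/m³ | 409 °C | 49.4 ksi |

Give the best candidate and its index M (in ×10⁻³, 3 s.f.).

beryllium, M = 3.58×10⁻³

Screen on constraints: max service T ≥ 253 °C; σ_y ≥ 250 MPa. Survivors: nickel superalloy, molybdenum, beryllium.
Normalizing units and computing the index:
  nickel superalloy: E = 205.0 GPa, ρ = 8458 kg/m³
  molybdenum: E = 330.3 GPa, ρ = 10200 kg/m³
  beryllium: E = 290.8 GPa, ρ = 1851 kg/m³
  beryllium: M = 3.58×10⁻³
  nickel superalloy: M = 0.697×10⁻³
  molybdenum: M = 0.678×10⁻³
Beryllium has the largest M.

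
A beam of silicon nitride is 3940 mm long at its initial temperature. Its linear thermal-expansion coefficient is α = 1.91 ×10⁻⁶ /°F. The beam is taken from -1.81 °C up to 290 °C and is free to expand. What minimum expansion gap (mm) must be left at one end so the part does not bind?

Convert α: 1.91×10⁻⁶/°F × (9/5) = 3.44×10⁻⁶/K.
ΔT = 290 − (-1.81) = 291.8 K.
ΔL = α·L₀·ΔT = 3.44×10⁻⁶ × 3940 mm × 291.8 K = 3.95 mm.

3.95 mm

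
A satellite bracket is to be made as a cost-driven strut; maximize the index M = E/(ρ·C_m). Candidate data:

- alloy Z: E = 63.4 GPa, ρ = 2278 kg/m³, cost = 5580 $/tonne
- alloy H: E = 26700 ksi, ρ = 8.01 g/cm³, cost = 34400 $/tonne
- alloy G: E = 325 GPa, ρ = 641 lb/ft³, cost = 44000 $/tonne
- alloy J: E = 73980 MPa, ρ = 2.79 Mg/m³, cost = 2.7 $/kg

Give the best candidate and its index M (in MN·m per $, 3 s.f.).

In SI units:
  alloy Z: E = 63.40 GPa, ρ = 2278 kg/m³, cost = 5.580 $/kg
  alloy H: E = 184.1 GPa, ρ = 8010 kg/m³, cost = 34.40 $/kg
  alloy G: E = 325.0 GPa, ρ = 10270 kg/m³, cost = 44.00 $/kg
  alloy J: E = 73.98 GPa, ρ = 2790 kg/m³, cost = 2.700 $/kg
  alloy J: M = 9.82 MN·m per $
  alloy Z: M = 4.99 MN·m per $
  alloy G: M = 0.719 MN·m per $
  alloy H: M = 0.668 MN·m per $
The maximum is for alloy J.

alloy J, M = 9.82 MN·m per $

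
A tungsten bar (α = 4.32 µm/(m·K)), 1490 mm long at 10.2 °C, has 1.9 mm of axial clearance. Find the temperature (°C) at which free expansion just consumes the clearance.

305 °C

α·L₀·ΔT = 1.9 mm ⇒ ΔT = 1.9 / (4.32×10⁻⁶ × 1490.0) = 295.2 K.
T = 10.2 + 295.2 = 305.4 °C.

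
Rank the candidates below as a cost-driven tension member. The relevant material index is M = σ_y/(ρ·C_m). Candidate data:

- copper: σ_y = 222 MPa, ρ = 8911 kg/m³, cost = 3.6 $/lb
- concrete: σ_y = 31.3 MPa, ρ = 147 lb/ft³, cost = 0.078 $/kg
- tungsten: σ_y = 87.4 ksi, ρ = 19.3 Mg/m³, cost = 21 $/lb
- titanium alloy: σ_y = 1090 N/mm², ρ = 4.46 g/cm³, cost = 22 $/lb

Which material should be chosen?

Convert each candidate to consistent units, then evaluate M:
  copper: σ_y = 222.0 MPa, ρ = 8911 kg/m³, cost = 7.937 $/kg
  concrete: σ_y = 31.30 MPa, ρ = 2355 kg/m³, cost = 0.07800 $/kg
  tungsten: σ_y = 602.6 MPa, ρ = 19300 kg/m³, cost = 46.30 $/kg
  titanium alloy: σ_y = 1090 MPa, ρ = 4460 kg/m³, cost = 48.50 $/kg
  concrete: M = 170 kN·m per $
  titanium alloy: M = 5.04 kN·m per $
  copper: M = 3.14 kN·m per $
  tungsten: M = 0.674 kN·m per $
Highest index: concrete.

concrete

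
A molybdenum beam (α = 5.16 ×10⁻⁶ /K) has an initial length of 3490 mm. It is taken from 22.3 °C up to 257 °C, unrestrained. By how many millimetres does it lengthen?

4.23 mm

ΔT = 257 − 22.3 = 234.7 K.
ΔL = α·L₀·ΔT = 5.16×10⁻⁶ × 3490 mm × 234.7 K = 4.23 mm.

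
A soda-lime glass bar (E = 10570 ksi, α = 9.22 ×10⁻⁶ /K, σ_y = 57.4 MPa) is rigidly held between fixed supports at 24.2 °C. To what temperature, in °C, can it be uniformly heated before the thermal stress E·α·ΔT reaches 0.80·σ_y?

E = 10570 ksi = 72.88 GPa.
E·α·ΔT = 45.92 MPa ⇒ ΔT = 45.92 / (72.88×10³ × 9.22×10⁻⁶) = 68.34 K.
T = 24.2 + 68.34 = 92.54 °C.

92.5 °C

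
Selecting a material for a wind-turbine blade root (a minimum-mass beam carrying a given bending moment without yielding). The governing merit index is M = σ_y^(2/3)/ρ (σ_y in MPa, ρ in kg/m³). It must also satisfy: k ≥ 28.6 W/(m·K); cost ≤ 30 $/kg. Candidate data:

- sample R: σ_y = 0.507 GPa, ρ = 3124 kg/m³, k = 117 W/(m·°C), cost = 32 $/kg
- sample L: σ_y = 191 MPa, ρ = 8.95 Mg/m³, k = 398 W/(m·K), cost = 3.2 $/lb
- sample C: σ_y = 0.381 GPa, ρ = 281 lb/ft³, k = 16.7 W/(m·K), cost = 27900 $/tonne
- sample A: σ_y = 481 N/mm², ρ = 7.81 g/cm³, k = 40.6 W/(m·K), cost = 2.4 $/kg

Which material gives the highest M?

sample A

Screen on constraints: k ≥ 28.6 W/(m·K); cost ≤ 30 $/kg. Survivors: sample L, sample A.
Convert each candidate to consistent units, then evaluate M:
  sample L: σ_y = 191.0 MPa, ρ = 8950 kg/m³
  sample A: σ_y = 481.0 MPa, ρ = 7810 kg/m³
  sample A: M = 7.86×10⁻³
  sample L: M = 3.71×10⁻³
The maximum is for sample A.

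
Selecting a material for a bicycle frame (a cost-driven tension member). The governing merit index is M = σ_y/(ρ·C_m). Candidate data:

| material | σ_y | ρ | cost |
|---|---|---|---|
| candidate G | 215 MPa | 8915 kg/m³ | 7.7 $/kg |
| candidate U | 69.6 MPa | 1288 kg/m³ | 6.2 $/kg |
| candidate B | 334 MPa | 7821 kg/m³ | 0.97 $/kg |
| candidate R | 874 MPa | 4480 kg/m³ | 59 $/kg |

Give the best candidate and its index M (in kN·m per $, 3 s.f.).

Evaluate M for each candidate:
  candidate B: M = 44.0 kN·m per $
  candidate U: M = 8.72 kN·m per $
  candidate R: M = 3.31 kN·m per $
  candidate G: M = 3.13 kN·m per $
Highest index: candidate B.

candidate B, M = 44.0 kN·m per $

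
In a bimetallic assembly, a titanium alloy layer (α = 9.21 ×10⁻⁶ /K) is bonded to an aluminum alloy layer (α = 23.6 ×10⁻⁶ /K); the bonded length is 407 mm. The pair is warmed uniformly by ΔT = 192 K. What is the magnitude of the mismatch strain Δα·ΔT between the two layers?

Δα = |9.21 − 23.6|×10⁻⁶/K = 14.4×10⁻⁶/K.
Mismatch strain = Δα·ΔT = 14.4×10⁻⁶ × 192.0 = 2.76×10⁻³.

2.76×10⁻³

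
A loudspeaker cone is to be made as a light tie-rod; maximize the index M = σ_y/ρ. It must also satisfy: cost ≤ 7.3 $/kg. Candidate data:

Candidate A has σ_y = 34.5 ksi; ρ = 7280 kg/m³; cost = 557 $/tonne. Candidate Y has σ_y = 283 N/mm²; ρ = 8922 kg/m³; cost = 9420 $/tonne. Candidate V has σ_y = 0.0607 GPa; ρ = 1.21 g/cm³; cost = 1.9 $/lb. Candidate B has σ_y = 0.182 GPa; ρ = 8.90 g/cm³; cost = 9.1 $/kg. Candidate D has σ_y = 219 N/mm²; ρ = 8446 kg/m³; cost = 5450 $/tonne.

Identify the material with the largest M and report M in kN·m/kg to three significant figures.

candidate V, M = 50.2 kN·m/kg

Screen on constraints: cost ≤ 7.3 $/kg. Survivors: candidate A, candidate V, candidate D.
Putting every candidate on a common basis:
  candidate A: σ_y = 237.9 MPa, ρ = 7280 kg/m³
  candidate V: σ_y = 60.70 MPa, ρ = 1210 kg/m³
  candidate D: σ_y = 219.0 MPa, ρ = 8446 kg/m³
  candidate V: M = 50.2 kN·m/kg
  candidate A: M = 32.7 kN·m/kg
  candidate D: M = 25.9 kN·m/kg
Highest index: candidate V.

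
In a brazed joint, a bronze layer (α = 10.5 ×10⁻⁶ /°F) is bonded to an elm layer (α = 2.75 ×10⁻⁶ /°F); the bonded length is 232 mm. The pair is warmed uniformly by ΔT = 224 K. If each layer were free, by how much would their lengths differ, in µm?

725 µm

bronze: α = 10.5×10⁻⁶/°F × 9/5 = 18.9×10⁻⁶/K.
elm: α = 2.75×10⁻⁶/°F × 9/5 = 4.95×10⁻⁶/K.
Δα = |18.9 − 4.95|×10⁻⁶/K = 13.9×10⁻⁶/K.
ΔL_mismatch = Δα·L·ΔT = 13.9×10⁻⁶ × 232.0 mm × 224.0 K = 725 µm.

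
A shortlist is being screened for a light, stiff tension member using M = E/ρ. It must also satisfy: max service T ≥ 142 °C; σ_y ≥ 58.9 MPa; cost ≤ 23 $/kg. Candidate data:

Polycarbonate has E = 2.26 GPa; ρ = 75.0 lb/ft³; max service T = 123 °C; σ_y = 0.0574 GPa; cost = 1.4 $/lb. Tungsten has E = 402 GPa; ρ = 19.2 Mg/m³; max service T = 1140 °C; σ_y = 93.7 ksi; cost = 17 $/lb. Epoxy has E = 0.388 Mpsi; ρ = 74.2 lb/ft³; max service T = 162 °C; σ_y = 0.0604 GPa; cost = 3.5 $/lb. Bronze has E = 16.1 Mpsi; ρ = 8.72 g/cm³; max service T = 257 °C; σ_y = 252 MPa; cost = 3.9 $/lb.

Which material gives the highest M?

bronze

Screen on constraints: max service T ≥ 142 °C; σ_y ≥ 58.9 MPa; cost ≤ 23 $/kg. Survivors: epoxy, bronze.
In SI units:
  epoxy: E = 2.675 GPa, ρ = 1189 kg/m³
  bronze: E = 111.0 GPa, ρ = 8720 kg/m³
  bronze: M = 12.7 MN·m/kg
  epoxy: M = 2.25 MN·m/kg
Bronze has the largest M.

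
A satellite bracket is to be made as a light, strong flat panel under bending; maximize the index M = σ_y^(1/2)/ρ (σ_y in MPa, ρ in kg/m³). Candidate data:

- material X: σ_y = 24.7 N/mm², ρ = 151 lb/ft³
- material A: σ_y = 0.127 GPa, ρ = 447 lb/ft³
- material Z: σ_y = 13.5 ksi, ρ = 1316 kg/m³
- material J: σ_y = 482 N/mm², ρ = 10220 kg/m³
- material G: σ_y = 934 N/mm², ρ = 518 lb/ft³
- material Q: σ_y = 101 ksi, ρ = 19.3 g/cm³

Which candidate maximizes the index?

Convert each candidate to consistent units, then evaluate M:
  material X: σ_y = 24.70 MPa, ρ = 2419 kg/m³
  material A: σ_y = 127.0 MPa, ρ = 7160 kg/m³
  material Z: σ_y = 93.08 MPa, ρ = 1316 kg/m³
  material J: σ_y = 482.0 MPa, ρ = 10220 kg/m³
  material G: σ_y = 934.0 MPa, ρ = 8298 kg/m³
  material Q: σ_y = 696.4 MPa, ρ = 19300 kg/m³
  material Z: M = 7.33×10⁻³
  material G: M = 3.68×10⁻³
  material J: M = 2.15×10⁻³
  material X: M = 2.05×10⁻³
  material A: M = 1.57×10⁻³
  material Q: M = 1.37×10⁻³
Material Z has the largest M.

material Z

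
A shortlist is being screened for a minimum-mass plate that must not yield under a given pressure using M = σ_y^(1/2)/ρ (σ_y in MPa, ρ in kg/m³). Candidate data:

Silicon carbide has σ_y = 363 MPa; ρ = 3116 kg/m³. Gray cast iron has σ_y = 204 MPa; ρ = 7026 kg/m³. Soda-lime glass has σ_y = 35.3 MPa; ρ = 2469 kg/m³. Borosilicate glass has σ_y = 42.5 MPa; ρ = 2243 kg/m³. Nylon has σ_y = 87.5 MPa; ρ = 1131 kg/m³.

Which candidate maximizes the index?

Computing M directly (units already consistent):
  nylon: M = 8.27×10⁻³
  silicon carbide: M = 6.11×10⁻³
  borosilicate glass: M = 2.91×10⁻³
  soda-lime glass: M = 2.41×10⁻³
  gray cast iron: M = 2.03×10⁻³
Highest index: nylon.

nylon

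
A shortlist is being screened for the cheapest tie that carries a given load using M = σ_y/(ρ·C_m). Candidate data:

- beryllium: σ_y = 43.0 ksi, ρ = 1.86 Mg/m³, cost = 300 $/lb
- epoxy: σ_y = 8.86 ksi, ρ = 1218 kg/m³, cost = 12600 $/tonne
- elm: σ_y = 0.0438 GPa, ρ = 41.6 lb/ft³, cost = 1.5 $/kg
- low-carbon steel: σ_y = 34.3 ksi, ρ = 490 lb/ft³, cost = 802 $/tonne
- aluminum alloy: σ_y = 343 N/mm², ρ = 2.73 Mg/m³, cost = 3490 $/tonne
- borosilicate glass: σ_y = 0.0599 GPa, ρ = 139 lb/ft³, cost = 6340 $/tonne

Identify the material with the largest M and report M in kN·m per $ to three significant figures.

Convert each candidate to consistent units, then evaluate M:
  beryllium: σ_y = 296.5 MPa, ρ = 1860 kg/m³, cost = 661.4 $/kg
  epoxy: σ_y = 61.09 MPa, ρ = 1218 kg/m³, cost = 12.60 $/kg
  elm: σ_y = 43.80 MPa, ρ = 666.4 kg/m³, cost = 1.500 $/kg
  low-carbon steel: σ_y = 236.5 MPa, ρ = 7849 kg/m³, cost = 0.8020 $/kg
  aluminum alloy: σ_y = 343.0 MPa, ρ = 2730 kg/m³, cost = 3.490 $/kg
  borosilicate glass: σ_y = 59.90 MPa, ρ = 2227 kg/m³, cost = 6.340 $/kg
  elm: M = 43.8 kN·m per $
  low-carbon steel: M = 37.6 kN·m per $
  aluminum alloy: M = 36.0 kN·m per $
  borosilicate glass: M = 4.24 kN·m per $
  epoxy: M = 3.98 kN·m per $
  beryllium: M = 0.241 kN·m per $
Elm ranks first.

elm, M = 43.8 kN·m per $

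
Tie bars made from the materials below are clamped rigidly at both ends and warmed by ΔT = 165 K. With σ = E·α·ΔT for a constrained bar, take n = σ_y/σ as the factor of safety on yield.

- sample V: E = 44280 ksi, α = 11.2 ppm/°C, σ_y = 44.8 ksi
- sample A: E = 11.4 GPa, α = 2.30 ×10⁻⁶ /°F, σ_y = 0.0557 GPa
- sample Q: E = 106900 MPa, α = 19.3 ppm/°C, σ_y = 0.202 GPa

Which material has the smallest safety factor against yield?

sample V

Converting E to GPa, α to ×10⁻⁶/K, σ_y to MPa, then σ and n for each:
  sample V: E = 305.3, α = 11.2, σ_y = 308.9 → σ = 564 MPa, n = 0.547
  sample A: E = 11.40, α = 4.14, σ_y = 55.70 → σ = 7.79 MPa, n = 7.15
  sample Q: E = 106.9, α = 19.3, σ_y = 202.0 → σ = 340 MPa, n = 0.593
Smallest n: sample V with n = 0.547.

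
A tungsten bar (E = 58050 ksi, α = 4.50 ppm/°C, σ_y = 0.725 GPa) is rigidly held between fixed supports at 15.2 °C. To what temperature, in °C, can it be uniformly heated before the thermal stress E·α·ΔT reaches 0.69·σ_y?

E = 58050 ksi = 400.2 GPa.
σ_y = 0.725 GPa = 725.0 MPa.
E·α·ΔT = 500.2 MPa ⇒ ΔT = 500.2 / (400.2×10³ × 4.50×10⁻⁶) = 277.7 K.
T = 15.2 + 277.7 = 292.9 °C.

293 °C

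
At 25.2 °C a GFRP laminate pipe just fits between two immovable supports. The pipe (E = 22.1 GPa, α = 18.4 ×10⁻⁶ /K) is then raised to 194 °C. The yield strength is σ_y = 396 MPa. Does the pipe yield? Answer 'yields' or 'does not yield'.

ΔT = 168.8 K. Constrained thermal stress σ = E·α·ΔT = 22.10×10³ MPa × 18.4×10⁻⁶ × 168.8 = 68.6 MPa (compressive).
Compare to σ_y = 396 MPa: σ < σ_y, so it does not yield.

does not yield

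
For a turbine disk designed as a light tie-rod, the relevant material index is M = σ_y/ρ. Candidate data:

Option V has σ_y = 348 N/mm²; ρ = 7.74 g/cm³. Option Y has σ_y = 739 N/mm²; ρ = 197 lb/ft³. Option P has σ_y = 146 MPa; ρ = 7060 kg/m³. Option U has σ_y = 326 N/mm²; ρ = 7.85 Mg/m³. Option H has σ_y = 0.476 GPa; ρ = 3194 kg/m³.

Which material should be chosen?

Putting every candidate on a common basis:
  option V: σ_y = 348.0 MPa, ρ = 7740 kg/m³
  option Y: σ_y = 739.0 MPa, ρ = 3156 kg/m³
  option P: σ_y = 146.0 MPa, ρ = 7060 kg/m³
  option U: σ_y = 326.0 MPa, ρ = 7850 kg/m³
  option H: σ_y = 476.0 MPa, ρ = 3194 kg/m³
  option Y: M = 234 kN·m/kg
  option H: M = 149 kN·m/kg
  option V: M = 45.0 kN·m/kg
  option U: M = 41.5 kN·m/kg
  option P: M = 20.7 kN·m/kg
The maximum is for option Y.

option Y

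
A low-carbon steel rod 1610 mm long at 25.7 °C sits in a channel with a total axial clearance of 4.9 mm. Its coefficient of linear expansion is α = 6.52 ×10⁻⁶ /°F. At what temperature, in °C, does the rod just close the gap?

285 °C

α = 6.52×10⁻⁶/°F × 9/5 = 11.7×10⁻⁶/K.
α·L₀·ΔT = 4.9 mm ⇒ ΔT = 4.9 / (11.7×10⁻⁶ × 1610.0) = 259.3 K.
T = 25.7 + 259.3 = 285.0 °C.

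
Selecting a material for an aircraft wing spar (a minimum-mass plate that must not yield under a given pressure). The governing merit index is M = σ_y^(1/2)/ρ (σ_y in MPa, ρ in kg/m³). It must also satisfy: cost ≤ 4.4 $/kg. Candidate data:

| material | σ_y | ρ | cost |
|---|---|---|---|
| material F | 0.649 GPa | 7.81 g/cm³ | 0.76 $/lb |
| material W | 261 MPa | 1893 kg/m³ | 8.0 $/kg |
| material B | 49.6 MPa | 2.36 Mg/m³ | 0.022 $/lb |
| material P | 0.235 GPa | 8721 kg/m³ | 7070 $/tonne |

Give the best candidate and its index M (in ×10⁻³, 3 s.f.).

material F, M = 3.26×10⁻³

Screen on constraints: cost ≤ 4.4 $/kg. Survivors: material F, material B.
In SI units:
  material F: σ_y = 649.0 MPa, ρ = 7810 kg/m³
  material B: σ_y = 49.60 MPa, ρ = 2360 kg/m³
  material F: M = 3.26×10⁻³
  material B: M = 2.98×10⁻³
Material F has the largest M.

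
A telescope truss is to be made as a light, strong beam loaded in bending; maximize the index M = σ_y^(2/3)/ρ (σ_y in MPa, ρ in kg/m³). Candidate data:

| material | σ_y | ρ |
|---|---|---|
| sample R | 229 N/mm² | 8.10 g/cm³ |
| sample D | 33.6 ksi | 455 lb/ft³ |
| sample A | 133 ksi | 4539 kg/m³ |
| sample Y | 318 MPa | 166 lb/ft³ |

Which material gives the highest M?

sample A

Normalizing units and computing the index:
  sample R: σ_y = 229.0 MPa, ρ = 8100 kg/m³
  sample D: σ_y = 231.7 MPa, ρ = 7288 kg/m³
  sample A: σ_y = 917.0 MPa, ρ = 4539 kg/m³
  sample Y: σ_y = 318.0 MPa, ρ = 2659 kg/m³
  sample A: M = 20.8×10⁻³
  sample Y: M = 17.5×10⁻³
  sample D: M = 5.18×10⁻³
  sample R: M = 4.62×10⁻³
Highest index: sample A.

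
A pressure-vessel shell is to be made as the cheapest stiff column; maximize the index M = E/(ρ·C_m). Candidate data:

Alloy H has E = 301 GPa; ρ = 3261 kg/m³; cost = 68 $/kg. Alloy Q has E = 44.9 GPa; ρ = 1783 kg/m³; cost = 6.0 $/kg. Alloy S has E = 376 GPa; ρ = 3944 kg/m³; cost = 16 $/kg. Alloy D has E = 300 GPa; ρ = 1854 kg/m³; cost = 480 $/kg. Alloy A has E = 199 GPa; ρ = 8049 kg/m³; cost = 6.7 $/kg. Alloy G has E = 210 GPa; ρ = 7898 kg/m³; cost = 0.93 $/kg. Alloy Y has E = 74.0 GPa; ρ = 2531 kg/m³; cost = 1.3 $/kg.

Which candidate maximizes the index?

Computing M directly (units already consistent):
  alloy G: M = 28.6 MN·m per $
  alloy Y: M = 22.5 MN·m per $
  alloy S: M = 5.96 MN·m per $
  alloy Q: M = 4.20 MN·m per $
  alloy A: M = 3.69 MN·m per $
  alloy H: M = 1.36 MN·m per $
  alloy D: M = 0.337 MN·m per $
Alloy G ranks first.

alloy G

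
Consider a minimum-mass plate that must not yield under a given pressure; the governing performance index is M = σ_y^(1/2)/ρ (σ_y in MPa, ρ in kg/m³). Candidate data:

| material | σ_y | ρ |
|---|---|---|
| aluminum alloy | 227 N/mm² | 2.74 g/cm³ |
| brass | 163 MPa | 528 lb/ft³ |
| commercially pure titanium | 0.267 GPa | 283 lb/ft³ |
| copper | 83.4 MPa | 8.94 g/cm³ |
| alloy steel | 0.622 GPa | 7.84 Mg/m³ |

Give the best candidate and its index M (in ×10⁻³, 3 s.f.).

aluminum alloy, M = 5.50×10⁻³

In SI units:
  aluminum alloy: σ_y = 227.0 MPa, ρ = 2740 kg/m³
  brass: σ_y = 163.0 MPa, ρ = 8458 kg/m³
  commercially pure titanium: σ_y = 267.0 MPa, ρ = 4533 kg/m³
  copper: σ_y = 83.40 MPa, ρ = 8940 kg/m³
  alloy steel: σ_y = 622.0 MPa, ρ = 7840 kg/m³
  aluminum alloy: M = 5.50×10⁻³
  commercially pure titanium: M = 3.60×10⁻³
  alloy steel: M = 3.18×10⁻³
  brass: M = 1.51×10⁻³
  copper: M = 1.02×10⁻³
The maximum is for aluminum alloy.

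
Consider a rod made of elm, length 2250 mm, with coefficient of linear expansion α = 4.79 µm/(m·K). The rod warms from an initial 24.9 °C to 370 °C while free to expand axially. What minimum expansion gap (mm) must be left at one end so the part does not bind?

ΔT = 370 − 24.9 = 345.1 K.
ΔL = α·L₀·ΔT = 4.79×10⁻⁶ × 2250 mm × 345.1 K = 3.72 mm.

3.72 mm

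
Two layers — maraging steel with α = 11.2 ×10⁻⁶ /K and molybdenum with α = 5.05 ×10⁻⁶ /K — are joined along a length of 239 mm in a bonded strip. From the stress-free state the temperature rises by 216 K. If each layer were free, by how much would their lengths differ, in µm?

Δα = |11.2 − 5.05|×10⁻⁶/K = 6.15×10⁻⁶/K.
ΔL_mismatch = Δα·L·ΔT = 6.15×10⁻⁶ × 239.0 mm × 216.0 K = 317 µm.

317 µm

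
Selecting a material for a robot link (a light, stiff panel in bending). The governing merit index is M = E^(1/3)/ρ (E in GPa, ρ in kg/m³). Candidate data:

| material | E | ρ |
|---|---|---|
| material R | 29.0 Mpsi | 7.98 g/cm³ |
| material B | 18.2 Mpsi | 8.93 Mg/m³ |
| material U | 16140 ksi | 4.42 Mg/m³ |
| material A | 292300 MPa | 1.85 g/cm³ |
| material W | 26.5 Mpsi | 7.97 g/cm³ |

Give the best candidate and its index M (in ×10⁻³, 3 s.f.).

material A, M = 3.59×10⁻³

After converting to SI:
  material R: E = 199.9 GPa, ρ = 7980 kg/m³
  material B: E = 125.5 GPa, ρ = 8930 kg/m³
  material U: E = 111.3 GPa, ρ = 4420 kg/m³
  material A: E = 292.3 GPa, ρ = 1850 kg/m³
  material W: E = 182.7 GPa, ρ = 7970 kg/m³
  material A: M = 3.59×10⁻³
  material U: M = 1.09×10⁻³
  material R: M = 0.733×10⁻³
  material W: M = 0.712×10⁻³
  material B: M = 0.561×10⁻³
Material A ranks first.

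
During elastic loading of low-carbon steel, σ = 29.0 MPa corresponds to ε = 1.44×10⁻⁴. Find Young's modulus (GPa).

E = σ/ε = 29.0 MPa / 1.44×10⁻⁴ = 201400 MPa = 201 GPa.

201 GPa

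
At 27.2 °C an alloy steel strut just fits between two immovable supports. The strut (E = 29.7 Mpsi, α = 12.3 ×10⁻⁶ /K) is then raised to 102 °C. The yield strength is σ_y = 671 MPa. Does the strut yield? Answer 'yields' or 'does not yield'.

does not yield

E = 29.7 Mpsi = 204.8 GPa.
ΔT = 74.80 K. Constrained thermal stress σ = E·α·ΔT = 204.8×10³ MPa × 12.3×10⁻⁶ × 74.80 = 188 MPa (compressive).
Compare to σ_y = 671 MPa: σ < σ_y, so it does not yield.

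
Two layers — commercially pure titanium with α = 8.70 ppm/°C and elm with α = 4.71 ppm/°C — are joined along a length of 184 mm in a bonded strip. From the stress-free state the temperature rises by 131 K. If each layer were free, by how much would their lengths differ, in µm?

Δα = |8.70 − 4.71|×10⁻⁶/K = 3.99×10⁻⁶/K.
ΔL_mismatch = Δα·L·ΔT = 3.99×10⁻⁶ × 184.0 mm × 131.0 K = 96.2 µm.

96.2 µm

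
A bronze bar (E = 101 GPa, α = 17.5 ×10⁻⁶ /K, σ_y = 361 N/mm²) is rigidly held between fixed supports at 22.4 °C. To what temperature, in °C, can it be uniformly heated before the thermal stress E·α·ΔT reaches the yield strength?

σ_y = 361 N/mm² = 361.0 MPa.
E·α·ΔT = 361.0 MPa ⇒ ΔT = 361.0 / (101.0×10³ × 17.5×10⁻⁶) = 204.2 K.
T = 22.4 + 204.2 = 226.6 °C.

227 °C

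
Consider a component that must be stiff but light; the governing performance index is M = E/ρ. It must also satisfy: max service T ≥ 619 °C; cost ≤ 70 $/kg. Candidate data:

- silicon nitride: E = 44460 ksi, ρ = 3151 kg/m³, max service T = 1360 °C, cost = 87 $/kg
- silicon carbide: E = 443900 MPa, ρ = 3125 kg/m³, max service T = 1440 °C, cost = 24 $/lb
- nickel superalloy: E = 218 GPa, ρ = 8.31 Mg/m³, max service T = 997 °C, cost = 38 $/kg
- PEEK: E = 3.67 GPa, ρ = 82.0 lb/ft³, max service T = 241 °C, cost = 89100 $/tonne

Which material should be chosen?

Screen on constraints: max service T ≥ 619 °C; cost ≤ 70 $/kg. Survivors: silicon carbide, nickel superalloy.
Normalizing units and computing the index:
  silicon carbide: E = 443.9 GPa, ρ = 3125 kg/m³
  nickel superalloy: E = 218.0 GPa, ρ = 8310 kg/m³
  silicon carbide: M = 142 MN·m/kg
  nickel superalloy: M = 26.2 MN·m/kg
Silicon carbide ranks first.

silicon carbide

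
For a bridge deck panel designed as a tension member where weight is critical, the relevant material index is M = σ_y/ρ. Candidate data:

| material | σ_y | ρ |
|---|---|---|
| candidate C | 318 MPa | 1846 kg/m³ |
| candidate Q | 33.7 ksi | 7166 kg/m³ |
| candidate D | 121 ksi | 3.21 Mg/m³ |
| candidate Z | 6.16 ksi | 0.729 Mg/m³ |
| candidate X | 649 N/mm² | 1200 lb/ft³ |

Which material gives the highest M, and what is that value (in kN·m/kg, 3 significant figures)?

Normalizing units and computing the index:
  candidate C: σ_y = 318.0 MPa, ρ = 1846 kg/m³
  candidate Q: σ_y = 232.4 MPa, ρ = 7166 kg/m³
  candidate D: σ_y = 834.3 MPa, ρ = 3210 kg/m³
  candidate Z: σ_y = 42.47 MPa, ρ = 729.0 kg/m³
  candidate X: σ_y = 649.0 MPa, ρ = 19220 kg/m³
  candidate D: M = 260 kN·m/kg
  candidate C: M = 172 kN·m/kg
  candidate Z: M = 58.3 kN·m/kg
  candidate X: M = 33.8 kN·m/kg
  candidate Q: M = 32.4 kN·m/kg
The maximum is for candidate D.

candidate D, M = 260 kN·m/kg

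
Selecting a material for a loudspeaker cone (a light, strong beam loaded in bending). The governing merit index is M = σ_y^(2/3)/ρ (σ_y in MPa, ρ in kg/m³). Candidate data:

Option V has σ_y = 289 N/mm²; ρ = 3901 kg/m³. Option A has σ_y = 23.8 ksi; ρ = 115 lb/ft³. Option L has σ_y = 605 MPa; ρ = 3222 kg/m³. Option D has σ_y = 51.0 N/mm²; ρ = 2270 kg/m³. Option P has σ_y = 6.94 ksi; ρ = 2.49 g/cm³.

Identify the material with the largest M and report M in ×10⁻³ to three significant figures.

Normalizing units and computing the index:
  option V: σ_y = 289.0 MPa, ρ = 3901 kg/m³
  option A: σ_y = 164.1 MPa, ρ = 1842 kg/m³
  option L: σ_y = 605.0 MPa, ρ = 3222 kg/m³
  option D: σ_y = 51.00 MPa, ρ = 2270 kg/m³
  option P: σ_y = 47.85 MPa, ρ = 2490 kg/m³
  option L: M = 22.2×10⁻³
  option A: M = 16.3×10⁻³
  option V: M = 11.2×10⁻³
  option D: M = 6.06×10⁻³
  option P: M = 5.29×10⁻³
Option L has the largest M.

option L, M = 22.2×10⁻³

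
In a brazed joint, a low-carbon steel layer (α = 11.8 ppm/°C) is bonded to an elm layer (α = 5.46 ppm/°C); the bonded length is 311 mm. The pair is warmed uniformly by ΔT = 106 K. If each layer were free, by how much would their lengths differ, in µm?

Δα = |11.8 − 5.46|×10⁻⁶/K = 6.34×10⁻⁶/K.
ΔL_mismatch = Δα·L·ΔT = 6.34×10⁻⁶ × 311.0 mm × 106.0 K = 209 µm.

209 µm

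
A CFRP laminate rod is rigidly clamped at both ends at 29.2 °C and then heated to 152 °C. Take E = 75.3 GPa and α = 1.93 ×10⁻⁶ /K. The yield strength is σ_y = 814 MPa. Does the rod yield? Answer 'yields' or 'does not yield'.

does not yield

ΔT = 122.8 K. Constrained thermal stress σ = E·α·ΔT = 75.30×10³ MPa × 1.93×10⁻⁶ × 122.8 = 17.8 MPa (compressive).
Compare to σ_y = 814 MPa: σ < σ_y, so it does not yield.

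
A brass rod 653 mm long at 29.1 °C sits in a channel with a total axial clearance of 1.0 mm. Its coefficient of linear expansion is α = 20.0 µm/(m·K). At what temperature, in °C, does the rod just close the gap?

α·L₀·ΔT = 1.0 mm ⇒ ΔT = 1.0 / (20.0×10⁻⁶ × 653.0) = 76.57 K.
T = 29.1 + 76.57 = 105.7 °C.

106 °C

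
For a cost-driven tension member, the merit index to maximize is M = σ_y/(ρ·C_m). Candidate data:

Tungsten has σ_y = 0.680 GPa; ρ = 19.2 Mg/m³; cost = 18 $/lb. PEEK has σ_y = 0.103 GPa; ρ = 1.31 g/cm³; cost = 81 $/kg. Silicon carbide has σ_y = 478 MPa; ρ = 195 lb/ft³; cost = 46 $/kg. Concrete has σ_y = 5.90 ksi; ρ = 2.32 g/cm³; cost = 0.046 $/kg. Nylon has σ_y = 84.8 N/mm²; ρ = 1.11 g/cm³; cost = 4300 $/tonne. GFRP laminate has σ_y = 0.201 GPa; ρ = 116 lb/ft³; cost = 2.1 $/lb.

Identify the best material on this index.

In SI units:
  tungsten: σ_y = 680.0 MPa, ρ = 19200 kg/m³, cost = 39.68 $/kg
  PEEK: σ_y = 103.0 MPa, ρ = 1310 kg/m³, cost = 81.00 $/kg
  silicon carbide: σ_y = 478.0 MPa, ρ = 3124 kg/m³, cost = 46.00 $/kg
  concrete: σ_y = 40.68 MPa, ρ = 2320 kg/m³, cost = 0.04600 $/kg
  nylon: σ_y = 84.80 MPa, ρ = 1110 kg/m³, cost = 4.300 $/kg
  GFRP laminate: σ_y = 201.0 MPa, ρ = 1858 kg/m³, cost = 4.630 $/kg
  concrete: M = 381 kN·m per $
  GFRP laminate: M = 23.4 kN·m per $
  nylon: M = 17.8 kN·m per $
  silicon carbide: M = 3.33 kN·m per $
  PEEK: M = 0.971 kN·m per $
  tungsten: M = 0.893 kN·m per $
The maximum is for concrete.

concrete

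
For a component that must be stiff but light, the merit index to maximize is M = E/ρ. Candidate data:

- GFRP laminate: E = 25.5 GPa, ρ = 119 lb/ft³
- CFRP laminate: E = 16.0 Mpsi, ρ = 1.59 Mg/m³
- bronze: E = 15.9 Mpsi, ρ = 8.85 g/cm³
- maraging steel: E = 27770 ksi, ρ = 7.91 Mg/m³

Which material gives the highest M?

CFRP laminate

Normalizing units and computing the index:
  GFRP laminate: E = 25.50 GPa, ρ = 1906 kg/m³
  CFRP laminate: E = 110.3 GPa, ρ = 1590 kg/m³
  bronze: E = 109.6 GPa, ρ = 8850 kg/m³
  maraging steel: E = 191.5 GPa, ρ = 7910 kg/m³
  CFRP laminate: M = 69.4 MN·m/kg
  maraging steel: M = 24.2 MN·m/kg
  GFRP laminate: M = 13.4 MN·m/kg
  bronze: M = 12.4 MN·m/kg
CFRP laminate ranks first.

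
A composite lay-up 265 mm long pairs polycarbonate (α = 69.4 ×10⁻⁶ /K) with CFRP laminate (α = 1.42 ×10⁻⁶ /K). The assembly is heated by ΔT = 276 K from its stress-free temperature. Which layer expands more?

polycarbonate

α(polycarbonate) = 69.4×10⁻⁶/K vs α(CFRP laminate) = 1.42×10⁻⁶/K.
Higher α expands more for the same ΔT: polycarbonate.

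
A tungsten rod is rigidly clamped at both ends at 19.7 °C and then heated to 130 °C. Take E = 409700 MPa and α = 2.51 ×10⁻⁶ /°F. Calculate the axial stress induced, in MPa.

204 MPa

E = 409700 MPa = 409.7 GPa.
α = 2.51×10⁻⁶/°F × 9/5 = 4.52×10⁻⁶/K.
ΔT = 110.3 K. Constrained thermal stress σ = E·α·ΔT = 409.7×10³ MPa × 4.52×10⁻⁶ × 110.3 = 204 MPa (compressive).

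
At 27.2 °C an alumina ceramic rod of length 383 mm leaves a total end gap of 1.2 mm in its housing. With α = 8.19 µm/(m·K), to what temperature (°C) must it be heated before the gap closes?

α·L₀·ΔT = 1.2 mm ⇒ ΔT = 1.2 / (8.19×10⁻⁶ × 383.0) = 382.6 K.
T = 27.2 + 382.6 = 409.8 °C.

410 °C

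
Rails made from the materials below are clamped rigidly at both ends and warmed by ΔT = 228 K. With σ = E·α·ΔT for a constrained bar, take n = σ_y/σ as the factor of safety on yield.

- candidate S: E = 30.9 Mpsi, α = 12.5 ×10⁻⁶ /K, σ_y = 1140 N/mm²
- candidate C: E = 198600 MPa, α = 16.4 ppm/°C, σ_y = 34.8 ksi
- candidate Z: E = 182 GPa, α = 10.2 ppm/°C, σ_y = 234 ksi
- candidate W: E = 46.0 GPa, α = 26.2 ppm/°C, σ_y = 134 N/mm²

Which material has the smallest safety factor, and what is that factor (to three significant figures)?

candidate C, n = 0.323

With everything in SI (GPa, ×10⁻⁶/K, MPa):
  candidate S: E = 213.0, α = 12.5, σ_y = 1140 → σ = 607 MPa, n = 1.88
  candidate C: E = 198.6, α = 16.4, σ_y = 239.9 → σ = 743 MPa, n = 0.323
  candidate Z: E = 182.0, α = 10.2, σ_y = 1613 → σ = 423 MPa, n = 3.81
  candidate W: E = 46.00, α = 26.2, σ_y = 134.0 → σ = 275 MPa, n = 0.488
Smallest n: candidate C with n = 0.323.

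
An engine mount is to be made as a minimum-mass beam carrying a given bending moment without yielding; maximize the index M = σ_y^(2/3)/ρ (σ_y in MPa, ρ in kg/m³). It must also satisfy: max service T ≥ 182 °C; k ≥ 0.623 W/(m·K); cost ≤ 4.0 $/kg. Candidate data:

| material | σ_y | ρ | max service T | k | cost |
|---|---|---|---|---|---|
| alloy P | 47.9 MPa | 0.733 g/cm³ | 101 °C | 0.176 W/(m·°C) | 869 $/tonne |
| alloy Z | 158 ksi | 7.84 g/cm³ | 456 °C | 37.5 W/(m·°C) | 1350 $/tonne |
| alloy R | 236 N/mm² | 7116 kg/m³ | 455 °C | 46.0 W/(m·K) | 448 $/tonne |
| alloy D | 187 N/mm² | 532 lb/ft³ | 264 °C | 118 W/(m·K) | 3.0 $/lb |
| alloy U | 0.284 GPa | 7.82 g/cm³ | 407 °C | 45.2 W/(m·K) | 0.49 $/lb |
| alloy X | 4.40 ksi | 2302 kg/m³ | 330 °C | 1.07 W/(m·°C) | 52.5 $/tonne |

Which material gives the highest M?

Screen on constraints: max service T ≥ 182 °C; k ≥ 0.623 W/(m·K); cost ≤ 4.0 $/kg. Survivors: alloy Z, alloy R, alloy U, alloy X.
In SI units:
  alloy Z: σ_y = 1089 MPa, ρ = 7840 kg/m³
  alloy R: σ_y = 236.0 MPa, ρ = 7116 kg/m³
  alloy U: σ_y = 284.0 MPa, ρ = 7820 kg/m³
  alloy X: σ_y = 30.34 MPa, ρ = 2302 kg/m³
  alloy Z: M = 13.5×10⁻³
  alloy U: M = 5.53×10⁻³
  alloy R: M = 5.37×10⁻³
  alloy X: M = 4.23×10⁻³
The maximum is for alloy Z.

alloy Z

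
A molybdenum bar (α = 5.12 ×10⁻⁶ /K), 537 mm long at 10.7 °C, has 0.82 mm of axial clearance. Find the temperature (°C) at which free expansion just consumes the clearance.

309 °C

α·L₀·ΔT = 0.82 mm ⇒ ΔT = 0.82 / (5.12×10⁻⁶ × 537.0) = 298.2 K.
T = 10.7 + 298.2 = 308.9 °C.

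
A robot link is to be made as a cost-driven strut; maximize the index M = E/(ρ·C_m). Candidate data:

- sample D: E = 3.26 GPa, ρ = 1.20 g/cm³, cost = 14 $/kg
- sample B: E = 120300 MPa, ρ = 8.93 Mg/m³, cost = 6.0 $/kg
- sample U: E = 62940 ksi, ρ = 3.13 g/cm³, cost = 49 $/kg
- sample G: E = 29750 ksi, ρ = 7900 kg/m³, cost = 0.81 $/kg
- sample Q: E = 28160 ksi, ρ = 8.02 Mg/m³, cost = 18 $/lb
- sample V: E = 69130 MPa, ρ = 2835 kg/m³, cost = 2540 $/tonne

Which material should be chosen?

After converting to SI:
  sample D: E = 3.260 GPa, ρ = 1200 kg/m³, cost = 14.00 $/kg
  sample B: E = 120.3 GPa, ρ = 8930 kg/m³, cost = 6.000 $/kg
  sample U: E = 434.0 GPa, ρ = 3130 kg/m³, cost = 49.00 $/kg
  sample G: E = 205.1 GPa, ρ = 7900 kg/m³, cost = 0.8100 $/kg
  sample Q: E = 194.2 GPa, ρ = 8020 kg/m³, cost = 39.68 $/kg
  sample V: E = 69.13 GPa, ρ = 2835 kg/m³, cost = 2.540 $/kg
  sample G: M = 32.1 MN·m per $
  sample V: M = 9.60 MN·m per $
  sample U: M = 2.83 MN·m per $
  sample B: M = 2.25 MN·m per $
  sample Q: M = 0.610 MN·m per $
  sample D: M = 0.194 MN·m per $
Highest index: sample G.

sample G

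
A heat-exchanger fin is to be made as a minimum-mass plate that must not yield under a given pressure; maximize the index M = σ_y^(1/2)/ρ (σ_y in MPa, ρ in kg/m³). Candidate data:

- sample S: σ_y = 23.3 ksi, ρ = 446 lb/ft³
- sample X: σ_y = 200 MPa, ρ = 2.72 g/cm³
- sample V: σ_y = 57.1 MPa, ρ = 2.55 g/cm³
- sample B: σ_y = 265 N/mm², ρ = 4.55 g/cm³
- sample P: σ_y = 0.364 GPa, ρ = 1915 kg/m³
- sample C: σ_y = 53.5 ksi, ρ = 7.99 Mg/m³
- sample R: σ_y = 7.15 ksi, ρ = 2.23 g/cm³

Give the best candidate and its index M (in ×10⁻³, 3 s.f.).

Normalizing units and computing the index:
  sample S: σ_y = 160.6 MPa, ρ = 7144 kg/m³
  sample X: σ_y = 200.0 MPa, ρ = 2720 kg/m³
  sample V: σ_y = 57.10 MPa, ρ = 2550 kg/m³
  sample B: σ_y = 265.0 MPa, ρ = 4550 kg/m³
  sample P: σ_y = 364.0 MPa, ρ = 1915 kg/m³
  sample C: σ_y = 368.9 MPa, ρ = 7990 kg/m³
  sample R: σ_y = 49.30 MPa, ρ = 2230 kg/m³
  sample P: M = 9.96×10⁻³
  sample X: M = 5.20×10⁻³
  sample B: M = 3.58×10⁻³
  sample R: M = 3.15×10⁻³
  sample V: M = 2.96×10⁻³
  sample C: M = 2.40×10⁻³
  sample S: M = 1.77×10⁻³
Sample P ranks first.

sample P, M = 9.96×10⁻³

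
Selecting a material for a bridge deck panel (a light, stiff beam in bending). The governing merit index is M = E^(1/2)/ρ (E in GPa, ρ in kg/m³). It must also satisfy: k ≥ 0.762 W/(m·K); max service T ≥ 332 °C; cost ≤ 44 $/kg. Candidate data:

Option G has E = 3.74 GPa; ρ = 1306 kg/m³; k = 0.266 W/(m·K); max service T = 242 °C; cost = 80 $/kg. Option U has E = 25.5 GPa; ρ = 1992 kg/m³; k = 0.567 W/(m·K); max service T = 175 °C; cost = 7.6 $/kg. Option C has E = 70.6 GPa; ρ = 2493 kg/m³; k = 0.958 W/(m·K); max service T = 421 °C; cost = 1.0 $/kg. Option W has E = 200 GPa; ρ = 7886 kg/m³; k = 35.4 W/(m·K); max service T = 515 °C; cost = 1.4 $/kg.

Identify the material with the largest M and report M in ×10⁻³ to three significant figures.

Screen on constraints: k ≥ 0.762 W/(m·K); max service T ≥ 332 °C; cost ≤ 44 $/kg. Survivors: option C, option W.
Per-candidate index values:
  option C: M = 3.37×10⁻³
  option W: M = 1.79×10⁻³
Option C has the largest M.

option C, M = 3.37×10⁻³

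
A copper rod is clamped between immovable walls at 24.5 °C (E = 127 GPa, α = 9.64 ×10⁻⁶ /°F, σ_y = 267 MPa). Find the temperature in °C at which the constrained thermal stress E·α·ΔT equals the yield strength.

α = 9.64×10⁻⁶/°F × 9/5 = 17.4×10⁻⁶/K.
E·α·ΔT = 267.0 MPa ⇒ ΔT = 267.0 / (127.0×10³ × 17.4×10⁻⁶) = 121.2 K.
T = 24.5 + 121.2 = 145.7 °C.

146 °C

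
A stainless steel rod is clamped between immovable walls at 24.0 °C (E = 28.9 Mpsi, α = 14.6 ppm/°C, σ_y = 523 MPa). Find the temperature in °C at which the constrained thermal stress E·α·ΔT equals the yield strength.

204 °C

E = 28.9 Mpsi = 199.3 GPa.
E·α·ΔT = 523.0 MPa ⇒ ΔT = 523.0 / (199.3×10³ × 14.6×10⁻⁶) = 179.8 K.
T = 24.0 + 179.8 = 203.8 °C.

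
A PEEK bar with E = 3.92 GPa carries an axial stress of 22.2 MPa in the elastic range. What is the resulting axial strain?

5.66×10⁻³

ε = σ/E = 22.2 / 3920 = 5.66×10⁻³.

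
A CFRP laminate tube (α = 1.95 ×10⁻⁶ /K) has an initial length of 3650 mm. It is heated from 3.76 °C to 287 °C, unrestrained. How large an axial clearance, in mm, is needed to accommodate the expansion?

ΔT = 287 − 3.76 = 283.2 K.
ΔL = α·L₀·ΔT = 1.95×10⁻⁶ × 3650 mm × 283.2 K = 2.02 mm.

2.02 mm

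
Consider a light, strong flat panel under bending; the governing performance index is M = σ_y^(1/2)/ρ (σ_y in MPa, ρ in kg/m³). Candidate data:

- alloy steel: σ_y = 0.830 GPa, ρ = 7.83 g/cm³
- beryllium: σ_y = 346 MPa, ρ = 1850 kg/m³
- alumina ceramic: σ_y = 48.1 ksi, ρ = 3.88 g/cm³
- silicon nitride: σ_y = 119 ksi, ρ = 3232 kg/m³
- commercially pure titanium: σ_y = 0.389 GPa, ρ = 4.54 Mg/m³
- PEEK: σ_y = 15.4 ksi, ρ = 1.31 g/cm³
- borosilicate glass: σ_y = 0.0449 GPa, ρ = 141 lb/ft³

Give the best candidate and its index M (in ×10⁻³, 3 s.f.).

beryllium, M = 10.1×10⁻³

Convert each candidate to consistent units, then evaluate M:
  alloy steel: σ_y = 830.0 MPa, ρ = 7830 kg/m³
  beryllium: σ_y = 346.0 MPa, ρ = 1850 kg/m³
  alumina ceramic: σ_y = 331.6 MPa, ρ = 3880 kg/m³
  silicon nitride: σ_y = 820.5 MPa, ρ = 3232 kg/m³
  commercially pure titanium: σ_y = 389.0 MPa, ρ = 4540 kg/m³
  PEEK: σ_y = 106.2 MPa, ρ = 1310 kg/m³
  borosilicate glass: σ_y = 44.90 MPa, ρ = 2259 kg/m³
  beryllium: M = 10.1×10⁻³
  silicon nitride: M = 8.86×10⁻³
  PEEK: M = 7.87×10⁻³
  alumina ceramic: M = 4.69×10⁻³
  commercially pure titanium: M = 4.34×10⁻³
  alloy steel: M = 3.68×10⁻³
  borosilicate glass: M = 2.97×10⁻³
Beryllium ranks first.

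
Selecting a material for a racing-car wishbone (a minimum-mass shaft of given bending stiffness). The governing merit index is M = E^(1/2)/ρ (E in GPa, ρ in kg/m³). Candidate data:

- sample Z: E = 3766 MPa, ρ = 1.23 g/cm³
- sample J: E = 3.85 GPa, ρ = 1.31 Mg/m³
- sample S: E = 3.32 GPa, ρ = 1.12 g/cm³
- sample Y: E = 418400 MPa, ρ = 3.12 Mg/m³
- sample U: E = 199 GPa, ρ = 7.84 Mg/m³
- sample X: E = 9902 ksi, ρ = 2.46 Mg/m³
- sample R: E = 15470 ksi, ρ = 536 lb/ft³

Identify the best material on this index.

Normalizing units and computing the index:
  sample Z: E = 3.766 GPa, ρ = 1230 kg/m³
  sample J: E = 3.850 GPa, ρ = 1310 kg/m³
  sample S: E = 3.320 GPa, ρ = 1120 kg/m³
  sample Y: E = 418.4 GPa, ρ = 3120 kg/m³
  sample U: E = 199.0 GPa, ρ = 7840 kg/m³
  sample X: E = 68.27 GPa, ρ = 2460 kg/m³
  sample R: E = 106.7 GPa, ρ = 8586 kg/m³
  sample Y: M = 6.56×10⁻³
  sample X: M = 3.36×10⁻³
  sample U: M = 1.80×10⁻³
  sample S: M = 1.63×10⁻³
  sample Z: M = 1.58×10⁻³
  sample J: M = 1.50×10⁻³
  sample R: M = 1.20×10⁻³
Sample Y has the largest M.

sample Y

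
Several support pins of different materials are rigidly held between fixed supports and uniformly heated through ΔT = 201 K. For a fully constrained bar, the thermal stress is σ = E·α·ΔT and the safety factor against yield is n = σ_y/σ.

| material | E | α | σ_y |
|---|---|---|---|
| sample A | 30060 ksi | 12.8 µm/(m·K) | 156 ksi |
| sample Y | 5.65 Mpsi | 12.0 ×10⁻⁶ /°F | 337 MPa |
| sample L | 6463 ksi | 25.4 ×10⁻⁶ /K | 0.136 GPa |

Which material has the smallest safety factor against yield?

With everything in SI (GPa, ×10⁻⁶/K, MPa):
  sample A: E = 207.3, α = 12.8, σ_y = 1076 → σ = 533 MPa, n = 2.02
  sample Y: E = 38.96, α = 21.6, σ_y = 337.0 → σ = 169 MPa, n = 1.99
  sample L: E = 44.56, α = 25.4, σ_y = 136.0 → σ = 228 MPa, n = 0.598
The minimum is sample L at n = 0.598.

sample L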